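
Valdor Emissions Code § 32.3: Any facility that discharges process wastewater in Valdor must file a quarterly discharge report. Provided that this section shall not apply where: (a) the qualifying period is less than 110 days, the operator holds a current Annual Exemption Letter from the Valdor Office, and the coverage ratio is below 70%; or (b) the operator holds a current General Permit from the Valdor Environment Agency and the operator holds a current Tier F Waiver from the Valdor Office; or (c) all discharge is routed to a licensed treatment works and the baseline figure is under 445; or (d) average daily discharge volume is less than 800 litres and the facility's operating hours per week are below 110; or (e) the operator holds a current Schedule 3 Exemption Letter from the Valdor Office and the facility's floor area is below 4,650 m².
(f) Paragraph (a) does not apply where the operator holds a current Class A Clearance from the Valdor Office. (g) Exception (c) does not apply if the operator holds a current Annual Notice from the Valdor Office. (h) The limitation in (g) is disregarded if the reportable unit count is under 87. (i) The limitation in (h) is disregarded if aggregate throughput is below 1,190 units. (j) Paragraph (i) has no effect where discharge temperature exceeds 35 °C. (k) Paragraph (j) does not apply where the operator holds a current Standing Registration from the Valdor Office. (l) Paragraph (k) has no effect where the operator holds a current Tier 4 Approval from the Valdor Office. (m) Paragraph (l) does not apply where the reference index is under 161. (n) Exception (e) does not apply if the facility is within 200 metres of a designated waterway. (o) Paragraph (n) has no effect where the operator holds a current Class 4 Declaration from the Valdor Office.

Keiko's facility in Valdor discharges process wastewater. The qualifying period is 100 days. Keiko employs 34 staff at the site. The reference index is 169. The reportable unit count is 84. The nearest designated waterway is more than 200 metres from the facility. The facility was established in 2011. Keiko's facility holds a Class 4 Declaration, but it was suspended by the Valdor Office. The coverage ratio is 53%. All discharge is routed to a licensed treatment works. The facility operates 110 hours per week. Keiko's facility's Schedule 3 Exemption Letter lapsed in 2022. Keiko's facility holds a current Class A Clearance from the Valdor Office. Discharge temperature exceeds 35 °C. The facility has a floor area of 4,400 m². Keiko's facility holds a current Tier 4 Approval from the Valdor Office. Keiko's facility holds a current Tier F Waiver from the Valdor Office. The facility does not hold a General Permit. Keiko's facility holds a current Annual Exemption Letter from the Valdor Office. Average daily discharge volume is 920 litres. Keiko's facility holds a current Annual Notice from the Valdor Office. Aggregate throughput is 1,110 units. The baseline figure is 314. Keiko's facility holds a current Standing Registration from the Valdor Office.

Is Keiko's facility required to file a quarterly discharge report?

Exception (a)'s conditions are all satisfied: the qualifying period is 100 days, less than the 110 days limit; a current Annual Exemption Letter is held; the coverage ratio is 53%, below the 70% limit. Turning to paragraph (f): (f) operates against (a): a current Class A Clearance is held. (a) is therefore removed.
Exception (b) fails — no General Permit is held.
All of (c)'s requirements are met (discharge is routed to a licensed treatment works; the baseline figure is 314, under the 445 limit). Considering the limiting provisions: (g) applies (a current Annual Notice is held), but is itself disapplied by (h): (h) is engaged — the reportable unit count is 84, under the 87 limit. (i) is engaged (aggregate throughput is 1,110 units, below the 1,190 units limit), but is set aside by (j): (j) operates against (i): discharge temperature exceeds 35 °C. (k) would limit (j) — a current Standing Registration is held — but (l) sets (k) aside: (l) is triggered — a current Tier 4 Approval is held. (m), which would lift (l), does not operate here — the reference index is 169, not under 161. Exception (c) stands.
Exception (d) fails — average daily discharge volume is 920 litres, not less than 800 litres.
Exception (e) fails — there is no Schedule 3 Exemption Letter in force.

No — exception (c) applies; Keiko's facility is not required to file a quarterly discharge report.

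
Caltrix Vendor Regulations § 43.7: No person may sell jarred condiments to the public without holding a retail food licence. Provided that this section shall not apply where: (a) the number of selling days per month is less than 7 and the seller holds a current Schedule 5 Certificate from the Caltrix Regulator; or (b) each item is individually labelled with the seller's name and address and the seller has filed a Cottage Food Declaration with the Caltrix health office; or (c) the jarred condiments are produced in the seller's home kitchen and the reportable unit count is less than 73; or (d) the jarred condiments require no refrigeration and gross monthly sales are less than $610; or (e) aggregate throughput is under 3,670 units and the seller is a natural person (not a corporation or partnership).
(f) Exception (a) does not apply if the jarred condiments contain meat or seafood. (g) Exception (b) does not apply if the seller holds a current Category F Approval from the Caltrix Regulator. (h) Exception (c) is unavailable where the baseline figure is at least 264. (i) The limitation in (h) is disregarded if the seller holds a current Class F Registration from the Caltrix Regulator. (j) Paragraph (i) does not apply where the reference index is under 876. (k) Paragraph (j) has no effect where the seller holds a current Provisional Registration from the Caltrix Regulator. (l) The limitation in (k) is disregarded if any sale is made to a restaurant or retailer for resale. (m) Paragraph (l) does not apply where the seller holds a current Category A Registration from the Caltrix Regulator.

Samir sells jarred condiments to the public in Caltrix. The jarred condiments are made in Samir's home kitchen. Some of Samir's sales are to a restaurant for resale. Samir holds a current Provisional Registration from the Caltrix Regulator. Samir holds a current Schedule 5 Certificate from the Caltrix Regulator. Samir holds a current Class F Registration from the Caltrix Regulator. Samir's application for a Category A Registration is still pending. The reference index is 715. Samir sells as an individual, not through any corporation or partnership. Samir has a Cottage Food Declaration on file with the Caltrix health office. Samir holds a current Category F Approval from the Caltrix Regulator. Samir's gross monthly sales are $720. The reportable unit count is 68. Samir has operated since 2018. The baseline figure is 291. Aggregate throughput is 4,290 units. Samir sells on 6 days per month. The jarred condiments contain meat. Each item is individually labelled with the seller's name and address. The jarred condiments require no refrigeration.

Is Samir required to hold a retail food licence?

Yes — Samir must hold a retail food licence.

Exception (a) is satisfied on its face — the number of selling days per month is 6, less than the 7 limit; a current Schedule 5 Certificate is held. But applying paragraph (f): (f) operates — the jarred condiments contain meat. (a) is therefore removed.
All of (b)'s requirements are met (items are individually labelled; a Cottage Food Declaration is on file). But: (g) applies — a current Category F Approval is held. Exception (b) does not apply.
Exception (c): the jarred condiments are home-kitchen produced; the reportable unit count is 68, less than the 73 limit — every condition holds. But: (h) operates against (c): the baseline figure is 291, meeting the 264 threshold. (i) is triggered (a current Class F Registration is held), but is overridden by (j): (j) operates against (i): the reference index is 715, under the 876 limit. (k) would limit (j) — a current Provisional Registration is held — but (l) sets (k) aside: (l) is triggered — some sales are to a restaurant for resale. (m), which would lift (l), is not engaged — the Category A Registration is not current. So (c) is unavailable.
Exception (d) does not apply: gross monthly sales are $720, not less than $610.
Exception (e) requires that aggregate throughput is under 3,670 units; but aggregate throughput is 4,290 units, not under 3,670 units, so (e) is unavailable.
No exception displaces § 43.7.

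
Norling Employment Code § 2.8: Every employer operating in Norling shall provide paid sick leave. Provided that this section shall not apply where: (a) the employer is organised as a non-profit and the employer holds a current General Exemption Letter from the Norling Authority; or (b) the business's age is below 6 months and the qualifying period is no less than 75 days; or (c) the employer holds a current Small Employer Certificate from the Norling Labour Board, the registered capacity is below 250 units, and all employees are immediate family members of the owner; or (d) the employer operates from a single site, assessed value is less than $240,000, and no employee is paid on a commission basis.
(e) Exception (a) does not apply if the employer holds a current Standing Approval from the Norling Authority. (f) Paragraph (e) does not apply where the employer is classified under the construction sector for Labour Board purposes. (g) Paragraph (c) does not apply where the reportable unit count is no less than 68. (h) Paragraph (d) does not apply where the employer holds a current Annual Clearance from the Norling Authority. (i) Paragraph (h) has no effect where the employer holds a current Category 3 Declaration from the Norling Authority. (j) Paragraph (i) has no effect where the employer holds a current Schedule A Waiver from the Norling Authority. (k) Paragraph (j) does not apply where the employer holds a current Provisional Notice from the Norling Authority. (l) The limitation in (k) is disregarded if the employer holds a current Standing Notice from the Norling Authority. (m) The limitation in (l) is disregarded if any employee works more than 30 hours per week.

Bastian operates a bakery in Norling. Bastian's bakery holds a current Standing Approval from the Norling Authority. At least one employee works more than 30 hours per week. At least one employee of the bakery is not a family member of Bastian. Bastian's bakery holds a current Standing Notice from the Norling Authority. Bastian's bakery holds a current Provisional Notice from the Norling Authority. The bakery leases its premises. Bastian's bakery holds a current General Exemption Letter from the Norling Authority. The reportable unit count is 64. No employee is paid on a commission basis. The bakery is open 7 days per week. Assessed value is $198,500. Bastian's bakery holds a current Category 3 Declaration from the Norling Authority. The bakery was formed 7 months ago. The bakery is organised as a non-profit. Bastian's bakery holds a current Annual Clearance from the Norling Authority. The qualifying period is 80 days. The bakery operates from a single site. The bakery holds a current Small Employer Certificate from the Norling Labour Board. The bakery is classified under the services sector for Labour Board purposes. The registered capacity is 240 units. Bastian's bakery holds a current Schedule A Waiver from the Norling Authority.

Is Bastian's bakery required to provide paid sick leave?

No — exception (d) applies; Bastian's bakery is not required to provide paid sick leave.

All of (a)'s requirements are met (the employer is a non-profit; a current General Exemption Letter is held). Turning to paragraphs (e)–(f): (e) applies — a current Standing Approval is held. (f) is not engaged (the bakery is classified under the services sector), so (e) stands. Exception (a) does not apply.
Exception (b) requires that the business's age is below 6 months; but the business's age is 7 months, not below 6 months, so (b) is unavailable.
Exception (c) does not apply: at least one employee is not a family member.
Exception (d)'s conditions are all satisfied: the employer operates from a single site; assessed value is $198,500, less than the $240,000 limit; no employee is paid on commission. Applying paragraphs (h)–(m): (h) would limit (d) — a current Annual Clearance is held — but (i) sets (h) aside: (i) is engaged — a current Category 3 Declaration is held. (j) would limit (i) — a current Schedule A Waiver is held — but (k) sets (j) aside: (k) is engaged — a current Provisional Notice is held. (l) would limit (k) — a current Standing Notice is held — but (m) sets (l) aside: (m) operates against (l): at least one employee exceeds 30 hours/week. Exception (d) stands.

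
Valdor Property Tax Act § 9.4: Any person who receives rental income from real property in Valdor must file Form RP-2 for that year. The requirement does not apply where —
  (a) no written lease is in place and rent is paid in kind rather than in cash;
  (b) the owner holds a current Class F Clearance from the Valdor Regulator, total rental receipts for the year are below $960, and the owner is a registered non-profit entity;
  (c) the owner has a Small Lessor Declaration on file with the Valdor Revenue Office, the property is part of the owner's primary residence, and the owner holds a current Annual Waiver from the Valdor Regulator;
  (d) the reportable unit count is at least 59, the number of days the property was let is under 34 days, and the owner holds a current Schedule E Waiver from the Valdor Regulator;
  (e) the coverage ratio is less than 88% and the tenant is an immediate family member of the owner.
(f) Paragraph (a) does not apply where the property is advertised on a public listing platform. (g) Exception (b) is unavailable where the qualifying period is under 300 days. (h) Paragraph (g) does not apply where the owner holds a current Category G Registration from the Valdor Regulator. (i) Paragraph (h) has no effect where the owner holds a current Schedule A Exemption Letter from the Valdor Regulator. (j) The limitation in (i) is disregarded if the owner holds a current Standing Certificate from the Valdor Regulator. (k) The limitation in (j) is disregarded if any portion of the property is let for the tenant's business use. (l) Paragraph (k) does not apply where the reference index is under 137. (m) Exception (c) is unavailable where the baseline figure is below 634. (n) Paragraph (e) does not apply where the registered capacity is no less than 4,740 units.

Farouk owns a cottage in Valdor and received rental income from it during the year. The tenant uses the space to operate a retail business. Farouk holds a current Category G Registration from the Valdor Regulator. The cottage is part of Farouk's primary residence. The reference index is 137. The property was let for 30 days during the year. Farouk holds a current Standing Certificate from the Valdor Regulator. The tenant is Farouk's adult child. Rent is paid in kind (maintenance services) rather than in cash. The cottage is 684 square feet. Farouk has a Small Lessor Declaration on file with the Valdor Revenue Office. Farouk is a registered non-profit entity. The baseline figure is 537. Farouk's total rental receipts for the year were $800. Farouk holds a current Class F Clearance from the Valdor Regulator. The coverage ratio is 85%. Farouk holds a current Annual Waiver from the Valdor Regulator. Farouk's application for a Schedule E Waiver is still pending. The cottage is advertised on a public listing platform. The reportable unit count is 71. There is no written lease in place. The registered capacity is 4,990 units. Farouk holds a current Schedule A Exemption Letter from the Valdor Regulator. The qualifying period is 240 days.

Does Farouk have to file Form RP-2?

Yes — Farouk must file Form RP-2.

Exception (a): there is no written lease; rent is paid in kind — every condition holds. But: (f) operates against (a): the property is publicly advertised. So (a) is unavailable.
Exception (b) is satisfied on its face — a current Class F Clearance is held; total rental receipts for the year are $800, below the $960 limit; Farouk is a registered non-profit. But applying paragraphs (g)–(l): (g) operates — the qualifying period is 240 days, under the 300 days limit. (h) is triggered (a current Category G Registration is held), but is set aside by (i): (i) is triggered — a current Schedule A Exemption Letter is held. (j) would limit (i) — a current Standing Certificate is held — but (k) sets (j) aside: (k) operates against (j): the space is let for business use. (l), which would lift (k), is not triggered — the reference index is 137, not under 137. (b) is therefore removed.
Exception (c) is satisfied on its face — a Small Lessor Declaration is on file; the cottage is part of the primary residence; a current Annual Waiver is held. But applying paragraph (m): (m) operates against (c): the baseline figure is 537, below the 634 limit. Exception (c) does not apply.
Exception (d) fails — no current Schedule E Waiver is held.
Exception (e) is satisfied on its face — the coverage ratio is 85%, less than the 88% limit; the tenant is an immediate family member. But applying paragraph (n): (n) operates against (e): the registered capacity is 4,990 units, meeting the 4,740 units threshold. Exception (e) does not apply.
None of the exceptions is available; § 9.4 applies in full.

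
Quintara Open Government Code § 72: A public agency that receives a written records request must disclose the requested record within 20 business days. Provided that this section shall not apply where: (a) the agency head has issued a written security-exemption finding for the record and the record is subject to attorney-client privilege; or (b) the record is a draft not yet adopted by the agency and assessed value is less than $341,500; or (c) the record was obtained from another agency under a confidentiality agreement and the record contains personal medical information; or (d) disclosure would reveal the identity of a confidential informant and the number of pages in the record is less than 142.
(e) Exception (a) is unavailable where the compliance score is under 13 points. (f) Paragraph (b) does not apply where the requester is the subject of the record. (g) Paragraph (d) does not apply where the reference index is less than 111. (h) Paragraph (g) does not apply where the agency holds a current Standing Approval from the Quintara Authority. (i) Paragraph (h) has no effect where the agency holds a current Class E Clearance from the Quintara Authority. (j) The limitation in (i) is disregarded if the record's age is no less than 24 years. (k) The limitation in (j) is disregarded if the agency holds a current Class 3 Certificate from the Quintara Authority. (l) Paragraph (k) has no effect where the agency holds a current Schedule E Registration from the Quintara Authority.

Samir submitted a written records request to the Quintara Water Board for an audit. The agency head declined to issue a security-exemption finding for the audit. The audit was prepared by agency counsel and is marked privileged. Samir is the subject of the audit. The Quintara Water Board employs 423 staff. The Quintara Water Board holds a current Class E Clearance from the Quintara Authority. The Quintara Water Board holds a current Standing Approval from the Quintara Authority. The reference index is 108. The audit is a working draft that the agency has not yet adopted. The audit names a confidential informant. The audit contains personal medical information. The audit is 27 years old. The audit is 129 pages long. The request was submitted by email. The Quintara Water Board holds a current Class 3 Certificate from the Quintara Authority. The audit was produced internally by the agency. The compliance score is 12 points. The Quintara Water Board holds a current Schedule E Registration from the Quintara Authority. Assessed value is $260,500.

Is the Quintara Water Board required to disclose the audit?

No — exception (d) applies; the Quintara Water Board is not required to disclose the audit.

Exception (a) requires that the agency head has issued a written security-exemption finding for the record; but the agency head declined to issue a security-exemption finding, so (a) is unavailable.
All of (b)'s requirements are met (the audit is an unadopted draft; assessed value is $260,500, less than the $341,500 limit). Turning to paragraph (f): (f) applies — Samir is the subject of the audit. (b) is therefore removed.
Exception (c) does not apply: the audit was produced internally.
Exception (d): the audit names a confidential informant; the number of pages in the record is 129, less than the 142 limit — every condition holds. Applying paragraphs (g)–(l): (g) would limit (d) — the reference index is 108, less than the 111 limit — but (h) sets (g) aside: (h) operates against (g): a current Standing Approval is held. (i) operates (a current Class E Clearance is held), but yields to (j): (j) is engaged — the record's age is 27 years, meeting the 24 years threshold. (k) would limit (j) — a current Class 3 Certificate is held — but (l) sets (k) aside: (l) operates against (k): a current Schedule E Registration is held. (d) remains available.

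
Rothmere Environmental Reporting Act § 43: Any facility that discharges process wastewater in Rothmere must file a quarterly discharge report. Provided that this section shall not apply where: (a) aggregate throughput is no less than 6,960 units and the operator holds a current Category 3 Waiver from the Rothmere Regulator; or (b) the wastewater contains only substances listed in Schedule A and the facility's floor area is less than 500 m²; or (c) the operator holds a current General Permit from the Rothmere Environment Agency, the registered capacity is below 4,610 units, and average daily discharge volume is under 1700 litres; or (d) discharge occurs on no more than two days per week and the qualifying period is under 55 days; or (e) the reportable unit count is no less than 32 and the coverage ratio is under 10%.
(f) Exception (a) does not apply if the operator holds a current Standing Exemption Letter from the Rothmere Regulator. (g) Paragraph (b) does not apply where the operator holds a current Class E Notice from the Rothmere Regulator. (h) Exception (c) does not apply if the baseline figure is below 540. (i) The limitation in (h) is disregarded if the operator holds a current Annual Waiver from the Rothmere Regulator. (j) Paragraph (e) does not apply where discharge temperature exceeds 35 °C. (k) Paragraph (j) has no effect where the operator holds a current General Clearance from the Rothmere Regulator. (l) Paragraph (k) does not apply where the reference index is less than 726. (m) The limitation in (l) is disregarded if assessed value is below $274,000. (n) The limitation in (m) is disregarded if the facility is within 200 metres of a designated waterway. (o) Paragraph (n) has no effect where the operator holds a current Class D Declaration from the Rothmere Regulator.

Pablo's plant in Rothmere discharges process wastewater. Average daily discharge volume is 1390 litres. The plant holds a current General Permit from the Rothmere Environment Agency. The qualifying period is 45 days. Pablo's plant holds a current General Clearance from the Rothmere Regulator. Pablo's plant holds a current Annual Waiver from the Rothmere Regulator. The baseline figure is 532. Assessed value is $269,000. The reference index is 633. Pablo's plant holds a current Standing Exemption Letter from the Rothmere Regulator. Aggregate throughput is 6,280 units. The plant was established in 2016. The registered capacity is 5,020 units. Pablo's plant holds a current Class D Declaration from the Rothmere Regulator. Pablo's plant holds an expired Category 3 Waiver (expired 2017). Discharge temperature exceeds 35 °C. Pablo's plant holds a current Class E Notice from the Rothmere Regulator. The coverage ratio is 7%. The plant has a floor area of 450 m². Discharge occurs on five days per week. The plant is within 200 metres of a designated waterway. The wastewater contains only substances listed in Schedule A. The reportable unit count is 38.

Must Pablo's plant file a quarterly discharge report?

Exception (a) fails — aggregate throughput is 6,280 units, short of 6,960 units.
Exception (b)'s conditions are all satisfied: the wastewater is Schedule-A-only; the facility's floor area is 450 m², less than the 500 m² limit. But: (g) is engaged — a current Class E Notice is held. So (b) is unavailable.
Exception (c) requires that the registered capacity is below 4,610 units; but the registered capacity is 5,020 units, not below 4,610 units, so (c) is unavailable.
Exception (d) does not apply: discharge occurs on five days per week.
Exception (e)'s conditions are all satisfied: the reportable unit count is 38, meeting the 32 threshold; the coverage ratio is 7%, under the 10% limit. Under paragraphs (j)–(o): (j) would limit (e) — discharge temperature exceeds 35 °C — but (k) sets (j) aside: (k) is triggered — a current General Clearance is held. (l) operates (the reference index is 633, less than the 726 limit), but is overridden by (m): (m) operates against (l): assessed value is $269,000, below the $274,000 limit. (n) would limit (m) — the plant is within 200 m of a designated waterway — but (o) sets (n) aside: (o) operates against (n): a current Class D Declaration is held. (e) remains available.

No — exception (e) applies; Pablo's plant is not required to file a quarterly discharge report.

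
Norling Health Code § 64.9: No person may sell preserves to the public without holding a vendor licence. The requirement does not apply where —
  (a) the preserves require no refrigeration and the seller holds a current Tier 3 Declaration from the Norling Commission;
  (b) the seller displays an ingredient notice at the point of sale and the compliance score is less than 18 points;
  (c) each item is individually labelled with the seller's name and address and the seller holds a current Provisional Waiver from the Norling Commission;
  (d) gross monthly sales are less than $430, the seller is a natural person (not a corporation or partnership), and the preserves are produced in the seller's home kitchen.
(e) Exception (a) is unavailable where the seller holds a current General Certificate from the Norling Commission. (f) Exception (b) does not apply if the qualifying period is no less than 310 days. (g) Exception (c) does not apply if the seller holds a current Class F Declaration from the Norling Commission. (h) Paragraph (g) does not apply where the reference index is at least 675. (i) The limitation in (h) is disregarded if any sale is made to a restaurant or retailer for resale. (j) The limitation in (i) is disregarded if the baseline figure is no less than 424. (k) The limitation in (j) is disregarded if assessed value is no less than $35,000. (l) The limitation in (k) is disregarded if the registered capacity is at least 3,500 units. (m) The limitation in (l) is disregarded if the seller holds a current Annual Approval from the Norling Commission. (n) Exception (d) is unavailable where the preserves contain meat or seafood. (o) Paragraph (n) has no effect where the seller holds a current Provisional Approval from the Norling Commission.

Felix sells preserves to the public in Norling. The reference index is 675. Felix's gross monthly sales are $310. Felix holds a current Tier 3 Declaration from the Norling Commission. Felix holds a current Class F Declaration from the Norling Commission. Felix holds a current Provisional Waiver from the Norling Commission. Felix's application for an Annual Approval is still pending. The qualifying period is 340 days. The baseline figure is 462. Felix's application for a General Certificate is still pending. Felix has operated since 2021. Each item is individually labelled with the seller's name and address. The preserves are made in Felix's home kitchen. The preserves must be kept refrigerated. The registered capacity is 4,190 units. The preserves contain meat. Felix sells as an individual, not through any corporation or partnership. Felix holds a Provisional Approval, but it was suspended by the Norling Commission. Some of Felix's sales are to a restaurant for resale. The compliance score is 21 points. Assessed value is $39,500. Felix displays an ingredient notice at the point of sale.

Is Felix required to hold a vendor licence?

Exception (a) requires that the preserves require no refrigeration; but the preserves require refrigeration, so (a) is unavailable.
Exception (b) does not apply: the compliance score is 21 points, not less than 18 points.
Exception (c): items are individually labelled; a current Provisional Waiver is held — every condition holds. Considering the limiting provisions: (g) is engaged (a current Class F Declaration is held), but is set aside by (h): (h) is triggered — the reference index is 675, meeting the 675 threshold. (i) would limit (h) — some sales are to a restaurant for resale — but (j) sets (i) aside: (j) is engaged — the baseline figure is 462, meeting the 424 threshold. (k) would limit (j) — assessed value is $39,500, meeting the $35,000 threshold — but (l) sets (k) aside: (l) operates against (k): the registered capacity is 4,190 units, meeting the 3,500 units threshold. (m), which would lift (l), does not operate here — no current Annual Approval is held. Exception (c) stands.
Exception (d)'s conditions are all satisfied: gross monthly sales are $310, less than the $430 limit; the seller is a natural person; the preserves are home-kitchen produced. Turning to paragraphs (n)–(o): (n) operates against (d): the preserves contain meat. (o), which would lift (n), is inapplicable — the Provisional Approval is not current. (d) is therefore removed.

No — exception (c) applies; Felix is not required to hold a vendor licence.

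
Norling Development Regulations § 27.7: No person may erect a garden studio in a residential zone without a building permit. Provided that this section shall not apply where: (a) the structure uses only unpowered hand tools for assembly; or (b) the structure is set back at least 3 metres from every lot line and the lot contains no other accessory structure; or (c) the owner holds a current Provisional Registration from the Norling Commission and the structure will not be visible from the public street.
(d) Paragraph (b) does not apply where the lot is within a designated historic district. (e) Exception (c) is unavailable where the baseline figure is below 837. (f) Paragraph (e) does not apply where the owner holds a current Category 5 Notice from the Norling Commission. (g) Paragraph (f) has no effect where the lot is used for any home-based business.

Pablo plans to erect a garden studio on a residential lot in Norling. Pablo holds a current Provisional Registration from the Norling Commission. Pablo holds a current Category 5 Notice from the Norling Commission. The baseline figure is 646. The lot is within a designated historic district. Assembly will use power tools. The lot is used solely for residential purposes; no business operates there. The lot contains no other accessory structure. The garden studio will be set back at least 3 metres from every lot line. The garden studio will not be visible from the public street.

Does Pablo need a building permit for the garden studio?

No — exception (c) applies; Pablo does not need a building permit.

Exception (a) does not apply: assembly uses power tools.
Exception (b): the setback is at least 3 m on every side; the lot has no other accessory structure — every condition holds. However, paragraph (d) must be considered: (d) operates against (b): the lot is in a historic district. So (b) is unavailable.
Exception (c)'s conditions are all satisfied: a current Provisional Registration is held; the structure will not be visible from the street. Considering the limiting provisions: (e) is triggered (the baseline figure is 646, below the 837 limit), but yields to (f): (f) is triggered — a current Category 5 Notice is held. (g), which would lift (f), does not operate here — the lot is solely residential. Exception (c) stands.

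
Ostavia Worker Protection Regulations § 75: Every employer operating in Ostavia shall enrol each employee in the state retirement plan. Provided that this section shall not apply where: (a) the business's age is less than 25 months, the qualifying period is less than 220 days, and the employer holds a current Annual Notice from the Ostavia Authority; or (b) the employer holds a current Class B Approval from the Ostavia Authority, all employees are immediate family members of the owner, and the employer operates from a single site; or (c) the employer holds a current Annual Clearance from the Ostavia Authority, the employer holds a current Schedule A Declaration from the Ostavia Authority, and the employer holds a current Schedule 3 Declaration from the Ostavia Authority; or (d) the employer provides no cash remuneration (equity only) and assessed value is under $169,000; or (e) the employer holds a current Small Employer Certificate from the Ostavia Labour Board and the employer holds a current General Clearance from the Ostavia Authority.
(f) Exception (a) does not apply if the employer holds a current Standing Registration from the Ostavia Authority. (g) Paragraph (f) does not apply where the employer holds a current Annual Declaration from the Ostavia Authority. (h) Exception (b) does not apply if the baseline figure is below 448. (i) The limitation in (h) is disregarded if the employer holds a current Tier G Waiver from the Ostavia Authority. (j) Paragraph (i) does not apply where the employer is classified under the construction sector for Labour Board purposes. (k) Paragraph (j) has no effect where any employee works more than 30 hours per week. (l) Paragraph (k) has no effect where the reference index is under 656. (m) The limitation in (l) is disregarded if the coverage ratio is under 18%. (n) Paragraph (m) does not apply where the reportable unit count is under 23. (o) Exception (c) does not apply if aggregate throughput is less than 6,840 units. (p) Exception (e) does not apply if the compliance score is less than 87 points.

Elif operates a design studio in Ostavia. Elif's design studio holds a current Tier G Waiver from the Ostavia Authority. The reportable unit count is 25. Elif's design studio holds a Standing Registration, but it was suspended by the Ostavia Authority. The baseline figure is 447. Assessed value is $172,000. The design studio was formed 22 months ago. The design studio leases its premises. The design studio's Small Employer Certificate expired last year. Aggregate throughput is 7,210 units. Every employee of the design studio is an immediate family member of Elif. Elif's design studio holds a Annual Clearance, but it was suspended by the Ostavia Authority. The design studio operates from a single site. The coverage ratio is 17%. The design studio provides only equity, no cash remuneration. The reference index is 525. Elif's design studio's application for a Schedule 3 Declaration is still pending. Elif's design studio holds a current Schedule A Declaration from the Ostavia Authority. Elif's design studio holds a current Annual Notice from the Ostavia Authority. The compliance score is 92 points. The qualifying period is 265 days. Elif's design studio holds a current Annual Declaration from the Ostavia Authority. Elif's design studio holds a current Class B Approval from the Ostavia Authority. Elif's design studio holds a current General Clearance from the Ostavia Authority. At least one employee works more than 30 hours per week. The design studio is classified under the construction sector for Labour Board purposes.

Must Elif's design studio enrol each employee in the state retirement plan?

No — exception (b) applies; Elif's design studio is not required to enrol each employee in the state retirement plan.

Exception (a) does not apply: the qualifying period is 265 days, not less than 220 days.
Exception (b) is satisfied on its face — a current Class B Approval is held; every employee is an immediate family member; the employer operates from a single site. Under paragraphs (h)–(n): (h) is triggered (the baseline figure is 447, below the 448 limit), but is itself disapplied by (i): (i) is engaged — a current Tier G Waiver is held. (j) would limit (i) — the design studio is classified under the construction sector — but (k) sets (j) aside: (k) operates against (j): at least one employee exceeds 30 hours/week. (l) is triggered (the reference index is 525, under the 656 limit), but is overridden by (m): (m) operates against (l): the coverage ratio is 17%, under the 18% limit. (n) does not operate here (the reportable unit count is 25, not under 23), so (m) stands. (b) remains available.
Exception (c) fails — the Annual Clearance is not current.
Exception (d) fails — assessed value is $172,000, not under $169,000.
Exception (e) does not apply: the Small Employer Certificate has expired.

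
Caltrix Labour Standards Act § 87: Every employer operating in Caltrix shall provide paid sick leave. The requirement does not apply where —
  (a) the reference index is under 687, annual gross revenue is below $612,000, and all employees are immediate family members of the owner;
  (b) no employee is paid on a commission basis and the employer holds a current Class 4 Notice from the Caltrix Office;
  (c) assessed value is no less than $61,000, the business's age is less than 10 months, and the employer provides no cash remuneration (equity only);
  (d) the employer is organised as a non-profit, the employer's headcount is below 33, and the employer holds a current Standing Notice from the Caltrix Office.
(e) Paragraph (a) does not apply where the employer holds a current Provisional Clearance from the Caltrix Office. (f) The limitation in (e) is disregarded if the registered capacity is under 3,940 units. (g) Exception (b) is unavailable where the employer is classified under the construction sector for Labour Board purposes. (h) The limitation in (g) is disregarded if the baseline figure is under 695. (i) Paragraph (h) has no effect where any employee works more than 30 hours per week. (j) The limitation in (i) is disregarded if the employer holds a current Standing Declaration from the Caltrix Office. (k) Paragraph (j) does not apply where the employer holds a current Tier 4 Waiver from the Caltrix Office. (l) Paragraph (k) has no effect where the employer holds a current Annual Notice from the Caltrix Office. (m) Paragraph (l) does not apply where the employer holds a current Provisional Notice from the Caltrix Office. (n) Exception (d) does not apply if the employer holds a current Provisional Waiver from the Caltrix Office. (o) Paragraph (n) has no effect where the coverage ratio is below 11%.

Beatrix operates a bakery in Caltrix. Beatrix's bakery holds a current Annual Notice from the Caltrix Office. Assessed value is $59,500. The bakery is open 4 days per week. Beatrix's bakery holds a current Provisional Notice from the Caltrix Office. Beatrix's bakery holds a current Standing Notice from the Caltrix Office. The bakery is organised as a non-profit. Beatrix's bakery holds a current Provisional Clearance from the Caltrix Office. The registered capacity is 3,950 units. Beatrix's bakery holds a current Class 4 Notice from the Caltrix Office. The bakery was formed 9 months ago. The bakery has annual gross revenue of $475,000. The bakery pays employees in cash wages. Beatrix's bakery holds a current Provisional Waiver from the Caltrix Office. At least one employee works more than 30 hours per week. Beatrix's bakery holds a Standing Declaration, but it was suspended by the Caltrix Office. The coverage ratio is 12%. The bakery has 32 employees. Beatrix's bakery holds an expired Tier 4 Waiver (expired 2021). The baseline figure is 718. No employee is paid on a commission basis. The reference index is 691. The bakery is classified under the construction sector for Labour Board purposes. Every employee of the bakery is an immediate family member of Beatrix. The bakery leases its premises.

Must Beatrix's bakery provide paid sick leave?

Exception (a) fails — the reference index is 691, not under 687.
Exception (b) is satisfied on its face — no employee is paid on commission; a current Class 4 Notice is held. But applying paragraphs (g)–(m): (g) operates against (b): the bakery is classified under the construction sector. (h), which would lift (g), is inapplicable — the baseline figure is 718, not under 695. Exception (b) does not apply.
Exception (c) requires that assessed value is no less than $61,000; but assessed value is $59,500, short of $61,000, so (c) is unavailable.
Exception (d)'s conditions are all satisfied: the employer is a non-profit; the employer's headcount is 32, below the 33 limit; a current Standing Notice is held. But applying paragraphs (n)–(o): (n) operates — a current Provisional Waiver is held. (o), which would lift (n), does not operate here — the coverage ratio is 12%, not below 11%. So (d) is unavailable.
None of the exceptions is available; § 87 applies in full.

Yes — Beatrix's bakery must provide paid sick leave.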